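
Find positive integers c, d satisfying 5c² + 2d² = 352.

Try small values of c and check whether (352 - 5c²)/2 is a perfect square.
c = 8: 5·8² = 320, so 2d² = 352 - 320 = 32, giving d² = 16, d = 4.
Check: 5·8² + 2·4² = 320 + 32 = 352 ✓

c = 8, d = 4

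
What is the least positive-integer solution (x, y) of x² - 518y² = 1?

We seek the smallest positive integers (x, y) with x² - 518y² = 1, i.e., x² = 518y² + 1.
Try successive y values:
y = 1: x² = 518·1² + 1 = 519, not a perfect square
y = 2: x² = 518·2² + 1 = 2073, not a perfect square
y = 3: x² = 518·3² + 1 = 4663, not a perfect square
... continuing the search (or via continued fractions) ...
y = 104: x² = 518·104² + 1 = 5602689, x = 2367 ✓

Verify: 2367² - 518·104² = 5602689 - 5602688 = 1 ✓

x = 2367, y = 104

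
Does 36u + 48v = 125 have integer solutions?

Step 1: Compute gcd(36, 48).
gcd(36, 48) = 12

Step 2: Check divisibility.
Does 12 divide 125? 125 = 12 x 10 + 5, so no.

By the theorem on linear Diophantine equations, 36u + 48v = 125 has integer solutions if and only if gcd(36, 48) divides 125. Since 12 does not divide 125, no solutions exist.

No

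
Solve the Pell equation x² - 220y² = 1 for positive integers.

We seek the smallest positive integers (x, y) with x² - 220y² = 1, i.e., x² = 220y² + 1.
Try successive y values:
y = 1: x² = 220·1² + 1 = 221, not a perfect square
y = 2: x² = 220·2² + 1 = 881, not a perfect square
y = 3: x² = 220·3² + 1 = 1981, not a perfect square
... continuing the search (or via continued fractions) ...
y = 6: x² = 220·6² + 1 = 7921, x = 89 ✓

Verify: 89² - 220·6² = 7921 - 7920 = 1 ✓

x = 89, y = 6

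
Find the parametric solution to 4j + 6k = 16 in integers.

Step 1: Compute gcd(4, 6) = 2.
Since 2 divides 16, solutions exist.

Step 2: Find a particular solution using extended Euclidean algorithm.
We get j₀ = -8, k₀ = 8.
Check: 4*-8 + 6*8 = 16 = 16 ✓

Step 3: Write the general solution.
j = -8 + (6/2)t = -8 + 3t
k = 8 - (4/2)t = 8 - 2t
for any integer t.

j = -8 + 3t, k = 8 - 2t for integer t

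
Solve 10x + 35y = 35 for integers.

Step 1: Check solvability.
gcd(10, 35) = 5
Since 5 divides 35, solutions exist.

Step 2: Apply extended Euclidean algorithm to find gcd.
We find integers such that 10*x0 + 35*y0 = 5

Step 3: Scale the particular solution.
Multiply by 35/5 = 7:
x = -21, y = 7

Step 4: Verify.
10*(-21) + 35*(7) = 35 = 35 ✓

x = -21, y = 7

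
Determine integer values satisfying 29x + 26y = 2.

Step 1: Check solvability.
gcd(29, 26) = 1
Since 1 divides 2, solutions exist.

Step 2: Apply extended Euclidean algorithm to find gcd.
We find integers such that 29*x0 + 26*y0 = 1

Step 3: Scale the particular solution.
Multiply by 2/1 = 2:
x = 18, y = -20

Step 4: Verify.
29*(18) + 26*(-20) = 2 = 2 ✓

x = 18, y = -20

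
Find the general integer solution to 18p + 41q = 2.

Step 1: Compute gcd(18, 41) = 1.
Since 1 divides 2, solutions exist.

Step 2: Find a particular solution using extended Euclidean algorithm.
We get p₀ = 32, q₀ = -14.
Check: 18*32 + 41*-14 = 2 = 2 ✓

Step 3: Write the general solution.
p = 32 + (41/1)t = 32 + 41t
q = -14 - (18/1)t = -14 - 18t
for any integer t.

p = 32 + 41t, q = -14 - 18t for integer t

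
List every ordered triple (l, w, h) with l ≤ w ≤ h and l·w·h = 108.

Iterate l from 1 to ⌊108^(1/3)⌋. For each l dividing 108, iterate w ≥ l with w dividing 108/l, and set h = 108/(l·w).
Triples found (12): (1×1×108), (1×2×54), (1×3×36), (1×4×27), (1×6×18), (1×9×12), (2×2×27), (2×3×18), (2×6×9), (3×3×12), (3×4×9), (3×6×6)

(1×1×108), (1×2×54), (1×3×36), (1×4×27), (1×6×18), (1×9×12), (2×2×27), (2×3×18), (2×6×9), (3×3×12), (3×4×9), (3×6×6)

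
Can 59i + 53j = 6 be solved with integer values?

Step 1: Compute gcd(59, 53).
gcd(59, 53) = 1

Step 2: Check divisibility.
Does 1 divide 6? 6 = 1 x 6, so yes.

By the theorem on linear Diophantine equations, 59i + 53j = 6 has integer solutions if and only if gcd(59, 53) divides 6. Since 1 | 6, solutions exist.

Yes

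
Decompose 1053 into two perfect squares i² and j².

We need to find integers i, j > 0 such that i² + j² = 1053.
Trying i = 18: j² = 1053 - 18² = 1053 - 324 = 729
j = 27
Check: 18² + 27² = 324 + 729 = 1053 ✓

1053 = 18² + 27²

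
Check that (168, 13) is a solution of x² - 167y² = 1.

Compute x² = 168² = 28224
Compute 167y² = 167·13² = 167·169 = 28223
x² - 167y² = 28224 - 28223 = 1
Since this equals 1, (168, 13) is a solution.

Yes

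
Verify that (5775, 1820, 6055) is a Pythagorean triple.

Compute a² + b² = 5775² + 1820² = 33350625 + 3312400 = 36663025
Compute c² = 6055² = 36663025
Since 36663025 = 36663025, confirmed.

Yes, it is a Pythagorean triple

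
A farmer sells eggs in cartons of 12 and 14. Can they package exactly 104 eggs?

We need non-negative a, b with 12a + 14b = 104.
gcd(12, 14) = 2 divides 104.
Try a = 4: 14b = 104 - 48 = 56, so b = 4.
One way: 4 cartons of 12 and 4 cartons of 14.

Yes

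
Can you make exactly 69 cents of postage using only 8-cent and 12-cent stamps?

We need non-negative x, y with 8x + 12y = 69.
gcd(8, 12) = 4, and 4 does not divide 69.
No integer solutions exist, so certainly no non-negative ones.

No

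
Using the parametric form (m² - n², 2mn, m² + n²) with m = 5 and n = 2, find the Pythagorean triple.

a = m² - n² = 25 - 4 = 21
b = 2mn = 2·5·2 = 20
c = m² + n² = 25 + 4 = 29
Verify: 21² + 20² = 441 + 400 = 841 = 29² ✓

(21, 20, 29)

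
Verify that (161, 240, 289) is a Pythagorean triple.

Compute a² + b² = 161² + 240² = 25921 + 57600 = 83521
Compute c² = 289² = 83521
Since 83521 = 83521, confirmed.

Yes, it is a Pythagorean triple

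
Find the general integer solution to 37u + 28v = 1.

Step 1: Compute gcd(37, 28) = 1.
Since 1 divides 1, solutions exist.

Step 2: Find a particular solution using extended Euclidean algorithm.
We get u₀ = -3, v₀ = 4.
Check: 37*-3 + 28*4 = 1 = 1 ✓

Step 3: Write the general solution.
u = -3 + (28/1)t = -3 + 28t
v = 4 - (37/1)t = 4 - 37t
for any integer t.

u = -3 + 28t, v = 4 - 37t for integer t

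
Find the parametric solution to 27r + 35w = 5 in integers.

Step 1: Compute gcd(27, 35) = 1.
Since 1 divides 5, solutions exist.

Step 2: Find a particular solution using extended Euclidean algorithm.
We get r₀ = 65, w₀ = -50.
Check: 27*65 + 35*-50 = 5 = 5 ✓

Step 3: Write the general solution.
r = 65 + (35/1)t = 65 + 35t
w = -50 - (27/1)t = -50 - 27t
for any integer t.

r = 65 + 35t, w = -50 - 27t for integer t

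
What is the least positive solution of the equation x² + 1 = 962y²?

We need x² = 962y² - 1. Try successive y:
y = 1: x² = 962·1² - 1 = 961 = 31² ✓
Check: 31² - 962·1² = 961 - 962 = -1 ✓

x = 31, y = 1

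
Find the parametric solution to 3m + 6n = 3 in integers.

Step 1: Compute gcd(3, 6) = 3.
Since 3 divides 3, solutions exist.

Step 2: Find a particular solution using extended Euclidean algorithm.
We get m₀ = 1, n₀ = 0.
Check: 3*1 + 6*0 = 3 = 3 ✓

Step 3: Write the general solution.
m = 1 + (6/3)t = 1 + 2t
n = 0 - (3/3)t = 0 - 1t
for any integer t.

m = 1 + 2t, n = 0 - 1t for integer t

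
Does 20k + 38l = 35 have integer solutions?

Step 1: Compute gcd(20, 38).
gcd(20, 38) = 2

Step 2: Check divisibility.
Does 2 divide 35? 35 = 2 x 17 + 1, so no.

By the theorem on linear Diophantine equations, 20k + 38l = 35 has integer solutions if and only if gcd(20, 38) divides 35. Since 2 does not divide 35, no solutions exist.

No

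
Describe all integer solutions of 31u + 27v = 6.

Step 1: Compute gcd(31, 27) = 1.
Since 1 divides 6, solutions exist.

Step 2: Find a particular solution using extended Euclidean algorithm.
We get u₀ = 42, v₀ = -48.
Check: 31*42 + 27*-48 = 6 = 6 ✓

Step 3: Write the general solution.
u = 42 + (27/1)t = 42 + 27t
v = -48 - (31/1)t = -48 - 31t
for any integer t.

u = 42 + 27t, v = -48 - 31t for integer t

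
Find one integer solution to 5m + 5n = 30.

Step 1: Check solvability.
gcd(5, 5) = 5
Since 5 divides 30, solutions exist.

Step 2: Apply extended Euclidean algorithm to find gcd.
We find integers such that 5*x0 + 5*y0 = 5

Step 3: Scale the particular solution.
Multiply by 30/5 = 6:
m = 0, n = 6

Step 4: Verify.
5*(0) + 5*(6) = 30 = 30 ✓

m = 0, n = 6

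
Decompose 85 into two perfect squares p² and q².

We need to find integers p, q > 0 such that p² + q² = 85.
Trying p = 2: q² = 85 - 2² = 85 - 4 = 81
q = 9
Check: 2² + 9² = 4 + 81 = 85 ✓

85 = 2² + 9²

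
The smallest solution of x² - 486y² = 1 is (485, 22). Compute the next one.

Solutions to x² - Dy² = 1 are generated by powers of (x₀ + y₀√D).
The next solution satisfies x₁ + y₁√486 = (x₀ + y₀√486)², giving:
x₁ = x₀² + 486y₀² = 485² + 486·22² = 235225 + 235224 = 470449
y₁ = 2x₀y₀ = 2·485·22 = 21340

Verify: 470449² - 486·21340² = 221322261601 - 221322261600 = 1 ✓

x = 470449, y = 21340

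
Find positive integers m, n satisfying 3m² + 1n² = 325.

Try small values of m and check whether (325 - 3m²)/1 is a perfect square.
m = 10: 3·10² = 300, so 1n² = 325 - 300 = 25, giving n² = 25, n = 5.
Check: 3·10² + 1·5² = 300 + 25 = 325 ✓

m = 10, n = 5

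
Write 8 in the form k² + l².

We need to find integers k, l > 0 such that k² + l² = 8.
Trying k = 2: l² = 8 - 2² = 8 - 4 = 4
l = 2
Check: 2² + 2² = 4 + 4 = 8 ✓

8 = 2² + 2²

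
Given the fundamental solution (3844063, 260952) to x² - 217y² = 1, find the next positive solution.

Solutions to x² - Dy² = 1 are generated by powers of (x₀ + y₀√D).
The next solution satisfies x₁ + y₁√217 = (x₀ + y₀√217)², giving:
x₁ = x₀² + 217y₀² = 3844063² + 217·260952² = 14776820347969 + 14776820347968 = 29553640695937
y₁ = 2x₀y₀ = 2·3844063·260952 = 2006231855952

Verify: 29553640695937² - 217·2006231855952² = 873417678384543605688307969 - 873417678384543605688307968 = 1 ✓

x = 29553640695937, y = 2006231855952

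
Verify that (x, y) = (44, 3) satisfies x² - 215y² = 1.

Compute x² = 44² = 1936
Compute 215y² = 215·3² = 215·9 = 1935
x² - 215y² = 1936 - 1935 = 1
Since this equals 1, (44, 3) is a solution.

Yes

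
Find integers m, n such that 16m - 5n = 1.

Step 1: Check solvability.
gcd(16, 5) = 1
Since 1 divides 1, solutions exist.

Step 2: Apply extended Euclidean algorithm to find gcd.
We find integers such that 16*x0 + 5*y0 = 1

Step 3: Scale the particular solution.
Multiply by 1/1 = 1:
m = 1, n = 3

Step 4: Verify.
16*(1) - 5*(3) = 1 = 1 ✓

m = 1, n = 3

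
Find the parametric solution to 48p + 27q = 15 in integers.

Step 1: Compute gcd(48, 27) = 3.
Since 3 divides 15, solutions exist.

Step 2: Find a particular solution using extended Euclidean algorithm.
We get p₀ = 20, q₀ = -35.
Check: 48*20 + 27*-35 = 15 = 15 ✓

Step 3: Write the general solution.
p = 20 + (27/3)t = 20 + 9t
q = -35 - (48/3)t = -35 - 16t
for any integer t.

p = 20 + 9t, q = -35 - 16t for integer t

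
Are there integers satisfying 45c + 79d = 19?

Step 1: Compute gcd(45, 79).
gcd(45, 79) = 1

Step 2: Check divisibility.
Does 1 divide 19? 19 = 1 x 19, so yes.

By the theorem on linear Diophantine equations, 45c + 79d = 19 has integer solutions if and only if gcd(45, 79) divides 19. Since 1 | 19, solutions exist.

Yes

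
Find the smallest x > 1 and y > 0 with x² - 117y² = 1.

We seek the smallest positive integers (x, y) with x² - 117y² = 1, i.e., x² = 117y² + 1.
Try successive y values:
y = 1: x² = 117·1² + 1 = 118, not a perfect square
y = 2: x² = 117·2² + 1 = 469, not a perfect square
y = 3: x² = 117·3² + 1 = 1054, not a perfect square
... continuing the search (or via continued fractions) ...
y = 60: x² = 117·60² + 1 = 421201, x = 649 ✓

Verify: 649² - 117·60² = 421201 - 421200 = 1 ✓

x = 649, y = 60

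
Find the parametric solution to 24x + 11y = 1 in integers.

Step 1: Compute gcd(24, 11) = 1.
Since 1 divides 1, solutions exist.

Step 2: Find a particular solution using extended Euclidean algorithm.
We get x₀ = -5, y₀ = 11.
Check: 24*-5 + 11*11 = 1 = 1 ✓

Step 3: Write the general solution.
x = -5 + (11/1)t = -5 + 11t
y = 11 - (24/1)t = 11 - 24t
for any integer t.

x = -5 + 11t, y = 11 - 24t for integer t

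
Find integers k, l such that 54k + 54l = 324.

Step 1: Check solvability.
gcd(54, 54) = 54
Since 54 divides 324, solutions exist.

Step 2: Apply extended Euclidean algorithm to find gcd.
We find integers such that 54*x0 + 54*y0 = 54

Step 3: Scale the particular solution.
Multiply by 324/54 = 6:
k = 0, l = 6

Step 4: Verify.
54*(0) + 54*(6) = 324 = 324 ✓

k = 0, l = 6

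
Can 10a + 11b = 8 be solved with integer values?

Step 1: Compute gcd(10, 11).
gcd(10, 11) = 1

Step 2: Check divisibility.
Does 1 divide 8? 8 = 1 x 8, so yes.

By the theorem on linear Diophantine equations, 10a + 11b = 8 has integer solutions if and only if gcd(10, 11) divides 8. Since 1 | 8, solutions exist.

Yes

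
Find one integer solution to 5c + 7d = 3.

Step 1: Check solvability.
gcd(5, 7) = 1
Since 1 divides 3, solutions exist.

Step 2: Apply extended Euclidean algorithm to find gcd.
We find integers such that 5*x0 + 7*y0 = 1

Step 3: Scale the particular solution.
Multiply by 3/1 = 3:
c = 9, d = -6

Step 4: Verify.
5*(9) + 7*(-6) = 3 = 3 ✓

c = 9, d = -6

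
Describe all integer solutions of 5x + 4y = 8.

Step 1: Compute gcd(5, 4) = 1.
Since 1 divides 8, solutions exist.

Step 2: Find a particular solution using extended Euclidean algorithm.
We get x₀ = 8, y₀ = -8.
Check: 5*8 + 4*-8 = 8 = 8 ✓

Step 3: Write the general solution.
x = 8 + (4/1)t = 8 + 4t
y = -8 - (5/1)t = -8 - 5t
for any integer t.

x = 8 + 4t, y = -8 - 5t for integer t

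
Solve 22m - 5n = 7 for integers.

Step 1: Check solvability.
gcd(22, 5) = 1
Since 1 divides 7, solutions exist.

Step 2: Apply extended Euclidean algorithm to find gcd.
We find integers such that 22*x0 + 5*y0 = 1

Step 3: Scale the particular solution.
Multiply by 7/1 = 7:
m = -14, n = -63

Step 4: Verify.
22*(-14) - 5*(-63) = 7 = 7 ✓

m = -14, n = -63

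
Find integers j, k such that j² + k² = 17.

We need to find integers j, k > 0 such that j² + k² = 17.
Trying j = 1: k² = 17 - 1² = 17 - 1 = 16
k = 4
Check: 1² + 4² = 1 + 16 = 17 ✓

17 = 1² + 4²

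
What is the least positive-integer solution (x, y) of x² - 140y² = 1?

We seek the smallest positive integers (x, y) with x² - 140y² = 1, i.e., x² = 140y² + 1.
Try successive y values:
y = 1: x² = 140·1² + 1 = 141, not a perfect square
y = 2: x² = 140·2² + 1 = 561, not a perfect square
y = 3: x² = 140·3² + 1 = 1261, not a perfect square
... continuing the search (or via continued fractions) ...
y = 6: x² = 140·6² + 1 = 5041, x = 71 ✓

Verify: 71² - 140·6² = 5041 - 5040 = 1 ✓

x = 71, y = 6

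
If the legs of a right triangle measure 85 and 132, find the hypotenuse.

c² = a² + b² = 85² + 132² = 7225 + 17424 = 24649
c = 157

157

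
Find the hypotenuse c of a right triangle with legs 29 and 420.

c² = a² + b² = 29² + 420² = 841 + 176400 = 177241
c = 421

421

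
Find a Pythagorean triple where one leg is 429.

We need the other leg and hypotenuse such that 429² + x² = c².
Take x = 700, c = 821: 429² + 700² = 184041 + 490000 = 674041 = 821² ✓
Triple: (429, 700, 821)

(429, 700, 821)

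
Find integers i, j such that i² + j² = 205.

We need to find integers i, j > 0 such that i² + j² = 205.
Trying i = 3: j² = 205 - 3² = 205 - 9 = 196
j = 14
Check: 3² + 14² = 9 + 196 = 205 ✓

205 = 3² + 14²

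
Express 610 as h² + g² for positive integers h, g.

We need to find integers h, g > 0 such that h² + g² = 610.
Trying h = 9: g² = 610 - 9² = 610 - 81 = 529
g = 23
Check: 9² + 23² = 81 + 529 = 610 ✓

610 = 9² + 23²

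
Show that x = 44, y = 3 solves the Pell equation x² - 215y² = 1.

Compute x² = 44² = 1936
Compute 215y² = 215·3² = 215·9 = 1935
x² - 215y² = 1936 - 1935 = 1
Since this equals 1, (44, 3) is a solution.

Yes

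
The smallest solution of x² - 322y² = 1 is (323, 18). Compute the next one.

Solutions to x² - Dy² = 1 are generated by powers of (x₀ + y₀√D).
The next solution satisfies x₁ + y₁√322 = (x₀ + y₀√322)², giving:
x₁ = x₀² + 322y₀² = 323² + 322·18² = 104329 + 104328 = 208657
y₁ = 2x₀y₀ = 2·323·18 = 11628

Verify: 208657² - 322·11628² = 43537743649 - 43537743648 = 1 ✓

x = 208657, y = 11628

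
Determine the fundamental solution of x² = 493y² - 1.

We need x² = 493y² - 1. Try successive y:
y = 1: x² = 493·1² - 1 = 492, not a perfect square
y = 2: x² = 493·2² - 1 = 1971, not a perfect square
y = 3: x² = 493·3² - 1 = 4436, not a perfect square
...
y = 30805: x² = 493·30805² - 1 = 467831376324 = 683982² ✓
Check: 683982² - 493·30805² = 467831376324 - 467831376325 = -1 ✓

x = 683982, y = 30805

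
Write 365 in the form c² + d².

We need to find integers c, d > 0 such that c² + d² = 365.
Trying c = 2: d² = 365 - 2² = 365 - 4 = 361
d = 19
Check: 2² + 19² = 4 + 361 = 365 ✓

365 = 2² + 19²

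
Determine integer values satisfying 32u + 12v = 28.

Step 1: Check solvability.
gcd(32, 12) = 4
Since 4 divides 28, solutions exist.

Step 2: Apply extended Euclidean algorithm to find gcd.
We find integers such that 32*x0 + 12*y0 = 4

Step 3: Scale the particular solution.
Multiply by 28/4 = 7:
u = -7, v = 21

Step 4: Verify.
32*(-7) + 12*(21) = 28 = 28 ✓

u = -7, v = 21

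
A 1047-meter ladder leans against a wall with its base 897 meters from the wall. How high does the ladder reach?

The ladder, wall, and ground form a right triangle with hypotenuse 1047 and one leg 897.
By the Pythagorean theorem: h² = 1047² - 897² = 1096209 - 804609 = 291600
h = √291600 = 540 meters

540 meters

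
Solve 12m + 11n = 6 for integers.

Step 1: Check solvability.
gcd(12, 11) = 1
Since 1 divides 6, solutions exist.

Step 2: Apply extended Euclidean algorithm to find gcd.
We find integers such that 12*x0 + 11*y0 = 1

Step 3: Scale the particular solution.
Multiply by 6/1 = 6:
m = 6, n = -6

Step 4: Verify.
12*(6) + 11*(-6) = 6 = 6 ✓

m = 6, n = -6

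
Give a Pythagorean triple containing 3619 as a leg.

We need the other leg and hypotenuse such that 3619² + x² = c².
Take x = 7308, c = 8155: 3619² + 7308² = 13097161 + 53406864 = 66504025 = 8155² ✓
Triple: (3619, 7308, 8155)

(3619, 7308, 8155)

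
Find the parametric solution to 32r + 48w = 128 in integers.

Step 1: Compute gcd(32, 48) = 16.
Since 16 divides 128, solutions exist.

Step 2: Find a particular solution using extended Euclidean algorithm.
We get r₀ = -8, w₀ = 8.
Check: 32*-8 + 48*8 = 128 = 128 ✓

Step 3: Write the general solution.
r = -8 + (48/16)t = -8 + 3t
w = 8 - (32/16)t = 8 - 2t
for any integer t.

r = -8 + 3t, w = 8 - 2t for integer t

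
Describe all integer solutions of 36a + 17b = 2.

Step 1: Compute gcd(36, 17) = 1.
Since 1 divides 2, solutions exist.

Step 2: Find a particular solution using extended Euclidean algorithm.
We get a₀ = -16, b₀ = 34.
Check: 36*-16 + 17*34 = 2 = 2 ✓

Step 3: Write the general solution.
a = -16 + (17/1)t = -16 + 17t
b = 34 - (36/1)t = 34 - 36t
for any integer t.

a = -16 + 17t, b = 34 - 36t for integer t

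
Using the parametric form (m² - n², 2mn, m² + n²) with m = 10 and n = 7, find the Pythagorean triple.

a = m² - n² = 100 - 49 = 51
b = 2mn = 2·10·7 = 140
c = m² + n² = 100 + 49 = 149
Verify: 51² + 140² = 2601 + 19600 = 22201 = 149² ✓

(51, 140, 149)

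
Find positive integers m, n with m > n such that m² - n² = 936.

Factor: m² - n² = (m+n)(m-n) = 936.
We need two factors of 936 with the same parity.
Use m+n = 468 and m-n = 2 (product 468·2 = 936).
Adding: 2m = 470, so m = 235.
Subtracting: 2n = 466, so n = 233.
Check: 235² - 233² = 55225 - 54289 = 936 ✓

m = 235, n = 233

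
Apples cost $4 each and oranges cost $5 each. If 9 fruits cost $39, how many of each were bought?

Let a = apples, o = oranges.
a + o = 9
4a + 5o = 39
Substitute o = 9 - a:
4a + 5(9 - a) = 39
(4 - 5)a = 39 - 45
-1a = -6
a = 6, o = 9 - 6 = 3

Apples: 6, Oranges: 3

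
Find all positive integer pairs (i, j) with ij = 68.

The positive divisors of 68 are: 1, 2, 4, 17, 34, 68.
Each divisor d gives the pair (d, 68/d):
(1, 68), (2, 34), (4, 17), (17, 4), (34, 2), (68, 1)

(1, 68), (2, 34), (4, 17), (17, 4), (34, 2), (68, 1)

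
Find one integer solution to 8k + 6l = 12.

Step 1: Check solvability.
gcd(8, 6) = 2
Since 2 divides 12, solutions exist.

Step 2: Apply extended Euclidean algorithm to find gcd.
We find integers such that 8*x0 + 6*y0 = 2

Step 3: Scale the particular solution.
Multiply by 12/2 = 6:
k = 6, l = -6

Step 4: Verify.
8*(6) + 6*(-6) = 12 = 12 ✓

k = 6, l = -6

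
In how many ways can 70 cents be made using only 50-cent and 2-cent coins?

We need non-negative integers (x, y) with 50x + 2y = 70.
For each x from 0 to 1, check if (70 - 50x) is a non-negative multiple of 2.
Solutions (x, y): (0,35), (1,10)
Count: 2

2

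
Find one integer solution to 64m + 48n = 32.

Step 1: Check solvability.
gcd(64, 48) = 16
Since 16 divides 32, solutions exist.

Step 2: Apply extended Euclidean algorithm to find gcd.
We find integers such that 64*x0 + 48*y0 = 16

Step 3: Scale the particular solution.
Multiply by 32/16 = 2:
m = 2, n = -2

Step 4: Verify.
64*(2) + 48*(-2) = 32 = 32 ✓

m = 2, n = -2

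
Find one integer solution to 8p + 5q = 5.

Step 1: Check solvability.
gcd(8, 5) = 1
Since 1 divides 5, solutions exist.

Step 2: Apply extended Euclidean algorithm to find gcd.
We find integers such that 8*x0 + 5*y0 = 1

Step 3: Scale the particular solution.
Multiply by 5/1 = 5:
p = 10, q = -15

Step 4: Verify.
8*(10) + 5*(-15) = 5 = 5 ✓

p = 10, q = -15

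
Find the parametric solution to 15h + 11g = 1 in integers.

Step 1: Compute gcd(15, 11) = 1.
Since 1 divides 1, solutions exist.

Step 2: Find a particular solution using extended Euclidean algorithm.
We get h₀ = 3, g₀ = -4.
Check: 15*3 + 11*-4 = 1 = 1 ✓

Step 3: Write the general solution.
h = 3 + (11/1)t = 3 + 11t
g = -4 - (15/1)t = -4 - 15t
for any integer t.

h = 3 + 11t, g = -4 - 15t for integer t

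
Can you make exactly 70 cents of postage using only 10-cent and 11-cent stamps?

We need non-negative x, y with 10x + 11y = 70.
gcd(10, 11) = 1 divides 70, so integer solutions exist.
Search for a non-negative one: x = 7 gives 11y = 70 - 70 = 0, so y = 0.
Check: 10·7 + 11·0 = 70 ✓

Yes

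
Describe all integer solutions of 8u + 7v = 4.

Step 1: Compute gcd(8, 7) = 1.
Since 1 divides 4, solutions exist.

Step 2: Find a particular solution using extended Euclidean algorithm.
We get u₀ = 4, v₀ = -4.
Check: 8*4 + 7*-4 = 4 = 4 ✓

Step 3: Write the general solution.
u = 4 + (7/1)t = 4 + 7t
v = -4 - (8/1)t = -4 - 8t
for any integer t.

u = 4 + 7t, v = -4 - 8t for integer t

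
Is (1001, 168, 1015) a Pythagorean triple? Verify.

Compute a² + b² = 1001² + 168² = 1002001 + 28224 = 1030225
Compute c² = 1015² = 1030225
Since 1030225 = 1030225, confirmed.

Yes, it is a Pythagorean triple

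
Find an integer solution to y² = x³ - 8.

Try small integer x values and check whether x³ - 8 is a perfect square.
x = 2: x³ - 8 = 2³ - 8 = 8 - 8 = 0
Is 0 a perfect square? 0² = 0 ✓
So (x, y) = (2, 0) is a solution.

x = 2, y = 0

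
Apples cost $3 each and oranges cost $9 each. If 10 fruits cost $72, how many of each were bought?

Let a = apples, o = oranges.
a + o = 10
3a + 9o = 72
Substitute o = 10 - a:
3a + 9(10 - a) = 72
(3 - 9)a = 72 - 90
-6a = -18
a = 3, o = 10 - 3 = 7

Apples: 3, Oranges: 7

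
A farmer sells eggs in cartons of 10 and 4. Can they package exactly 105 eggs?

We need non-negative a, b with 10a + 4b = 105.
gcd(10, 4) = 2, and 2 does not divide 105.
No integer solutions exist.

No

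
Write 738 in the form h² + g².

We need to find integers h, g > 0 such that h² + g² = 738.
Trying h = 3: g² = 738 - 3² = 738 - 9 = 729
g = 27
Check: 3² + 27² = 9 + 729 = 738 ✓

738 = 3² + 27²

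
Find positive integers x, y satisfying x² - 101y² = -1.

We need x² = 101y² - 1. Try successive y:
y = 1: x² = 101·1² - 1 = 100 = 10² ✓
Check: 10² - 101·1² = 100 - 101 = -1 ✓

x = 10, y = 1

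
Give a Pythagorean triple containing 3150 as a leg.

We need the other leg and hypotenuse such that 3150² + x² = c².
Take x = 6240, c = 6990: 3150² + 6240² = 9922500 + 38937600 = 48860100 = 6990² ✓
Triple: (3150, 6240, 6990)

(3150, 6240, 6990)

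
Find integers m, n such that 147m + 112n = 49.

Step 1: Check solvability.
gcd(147, 112) = 7
Since 7 divides 49, solutions exist.

Step 2: Apply extended Euclidean algorithm to find gcd.
We find integers such that 147*x0 + 112*y0 = 7

Step 3: Scale the particular solution.
Multiply by 49/7 = 7:
m = -21, n = 28

Step 4: Verify.
147*(-21) + 112*(28) = 49 = 49 ✓

m = -21, n = 28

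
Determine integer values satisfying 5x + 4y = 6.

Step 1: Check solvability.
gcd(5, 4) = 1
Since 1 divides 6, solutions exist.

Step 2: Apply extended Euclidean algorithm to find gcd.
We find integers such that 5*x0 + 4*y0 = 1

Step 3: Scale the particular solution.
Multiply by 6/1 = 6:
x = 6, y = -6

Step 4: Verify.
5*(6) + 4*(-6) = 6 = 6 ✓

x = 6, y = -6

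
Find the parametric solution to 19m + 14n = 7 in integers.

Step 1: Compute gcd(19, 14) = 1.
Since 1 divides 7, solutions exist.

Step 2: Find a particular solution using extended Euclidean algorithm.
We get m₀ = 21, n₀ = -28.
Check: 19*21 + 14*-28 = 7 = 7 ✓

Step 3: Write the general solution.
m = 21 + (14/1)t = 21 + 14t
n = -28 - (19/1)t = -28 - 19t
for any integer t.

m = 21 + 14t, n = -28 - 19t for integer t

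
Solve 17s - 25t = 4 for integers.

Step 1: Check solvability.
gcd(17, 25) = 1
Since 1 divides 4, solutions exist.

Step 2: Apply extended Euclidean algorithm to find gcd.
We find integers such that 17*x0 + 25*y0 = 1

Step 3: Scale the particular solution.
Multiply by 4/1 = 4:
s = 12, t = 8

Step 4: Verify.
17*(12) - 25*(8) = 4 = 4 ✓

s = 12, t = 8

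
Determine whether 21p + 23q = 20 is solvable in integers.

Step 1: Compute gcd(21, 23).
gcd(21, 23) = 1

Step 2: Check divisibility.
Does 1 divide 20? 20 = 1 x 20, so yes.

By the theorem on linear Diophantine equations, 21p + 23q = 20 has integer solutions if and only if gcd(21, 23) divides 20. Since 1 | 20, solutions exist.

Yes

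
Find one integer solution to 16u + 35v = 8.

Step 1: Check solvability.
gcd(16, 35) = 1
Since 1 divides 8, solutions exist.

Step 2: Apply extended Euclidean algorithm to find gcd.
We find integers such that 16*x0 + 35*y0 = 1

Step 3: Scale the particular solution.
Multiply by 8/1 = 8:
u = 88, v = -40

Step 4: Verify.
16*(88) + 35*(-40) = 8 = 8 ✓

u = 88, v = -40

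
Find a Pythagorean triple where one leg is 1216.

We need the other leg and hypotenuse such that 1216² + x² = c².
Take x = 2760, c = 3016: 1216² + 2760² = 1478656 + 7617600 = 9096256 = 3016² ✓
Triple: (2760, 1216, 3016)

(2760, 1216, 3016)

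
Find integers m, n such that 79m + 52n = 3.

Step 1: Check solvability.
gcd(79, 52) = 1
Since 1 divides 3, solutions exist.

Step 2: Apply extended Euclidean algorithm to find gcd.
We find integers such that 79*x0 + 52*y0 = 1

Step 3: Scale the particular solution.
Multiply by 3/1 = 3:
m = -75, n = 114

Step 4: Verify.
79*(-75) + 52*(114) = 3 = 3 ✓

m = -75, n = 114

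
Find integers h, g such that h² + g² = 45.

We need to find integers h, g > 0 such that h² + g² = 45.
Trying h = 3: g² = 45 - 3² = 45 - 9 = 36
g = 6
Check: 3² + 6² = 9 + 36 = 45 ✓

45 = 3² + 6²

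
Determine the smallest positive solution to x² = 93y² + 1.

We seek the smallest positive integers (x, y) with x² - 93y² = 1, i.e., x² = 93y² + 1.
Try successive y values:
y = 1: x² = 93·1² + 1 = 94, not a perfect square
y = 2: x² = 93·2² + 1 = 373, not a perfect square
y = 3: x² = 93·3² + 1 = 838, not a perfect square
... continuing the search (or via continued fractions) ...
y = 1260: x² = 93·1260² + 1 = 147646801, x = 12151 ✓

Verify: 12151² - 93·1260² = 147646801 - 147646800 = 1 ✓

x = 12151, y = 1260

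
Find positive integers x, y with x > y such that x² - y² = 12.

Factor: x² - y² = (x+y)(x-y) = 12.
We need two factors of 12 with the same parity.
Use x+y = 6 and x-y = 2 (product 6·2 = 12).
Adding: 2x = 8, so x = 4.
Subtracting: 2y = 4, so y = 2.
Check: 4² - 2² = 16 - 4 = 12 ✓

x = 4, y = 2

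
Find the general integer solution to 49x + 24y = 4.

Step 1: Compute gcd(49, 24) = 1.
Since 1 divides 4, solutions exist.

Step 2: Find a particular solution using extended Euclidean algorithm.
We get x₀ = 4, y₀ = -8.
Check: 49*4 + 24*-8 = 4 = 4 ✓

Step 3: Write the general solution.
x = 4 + (24/1)t = 4 + 24t
y = -8 - (49/1)t = -8 - 49t
for any integer t.

x = 4 + 24t, y = -8 - 49t for integer t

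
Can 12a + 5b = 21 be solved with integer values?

Step 1: Compute gcd(12, 5).
gcd(12, 5) = 1

Step 2: Check divisibility.
Does 1 divide 21? 21 = 1 x 21, so yes.

By the theorem on linear Diophantine equations, 12a + 5b = 21 has integer solutions if and only if gcd(12, 5) divides 21. Since 1 | 21, solutions exist.

Yes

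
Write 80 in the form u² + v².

We need to find integers u, v > 0 such that u² + v² = 80.
Trying u = 4: v² = 80 - 4² = 80 - 16 = 64
v = 8
Check: 4² + 8² = 16 + 64 = 80 ✓

80 = 4² + 8²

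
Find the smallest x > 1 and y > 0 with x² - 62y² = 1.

We seek the smallest positive integers (x, y) with x² - 62y² = 1, i.e., x² = 62y² + 1.
Try successive y values:
y = 1: x² = 62·1² + 1 = 63, not a perfect square
y = 2: x² = 62·2² + 1 = 249, not a perfect square
y = 3: x² = 62·3² + 1 = 559, not a perfect square
... continuing the search (or via continued fractions) ...
y = 8: x² = 62·8² + 1 = 3969, x = 63 ✓

Verify: 63² - 62·8² = 3969 - 3968 = 1 ✓

x = 63, y = 8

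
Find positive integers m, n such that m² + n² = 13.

Search for m with 13 - m² a perfect square.
m = 2: 13 - 2² = 13 - 4 = 9 = 3² ✓
So m = 2, n = 3.

m = 2, n = 3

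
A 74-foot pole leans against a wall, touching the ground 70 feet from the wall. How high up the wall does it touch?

The ladder, wall, and ground form a right triangle with hypotenuse 74 and one leg 70.
By the Pythagorean theorem: h² = 74² - 70² = 5476 - 4900 = 576
h = √576 = 24 feet

24 feet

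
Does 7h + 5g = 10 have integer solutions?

Step 1: Compute gcd(7, 5).
gcd(7, 5) = 1

Step 2: Check divisibility.
Does 1 divide 10? 10 = 1 x 10, so yes.

By the theorem on linear Diophantine equations, 7h + 5g = 10 has integer solutions if and only if gcd(7, 5) divides 10. Since 1 | 10, solutions exist.

Yes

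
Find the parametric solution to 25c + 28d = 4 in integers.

Step 1: Compute gcd(25, 28) = 1.
Since 1 divides 4, solutions exist.

Step 2: Find a particular solution using extended Euclidean algorithm.
We get c₀ = 36, d₀ = -32.
Check: 25*36 + 28*-32 = 4 = 4 ✓

Step 3: Write the general solution.
c = 36 + (28/1)t = 36 + 28t
d = -32 - (25/1)t = -32 - 25t
for any integer t.

c = 36 + 28t, d = -32 - 25t for integer t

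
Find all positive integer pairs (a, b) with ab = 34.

The positive divisors of 34 are: 1, 2, 17, 34.
Each divisor d gives the pair (d, 34/d):
(1, 34), (2, 17), (17, 2), (34, 1)

(1, 34), (2, 17), (17, 2), (34, 1)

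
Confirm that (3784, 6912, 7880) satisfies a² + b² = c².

Compute a² + b² = 3784² + 6912² = 14318656 + 47775744 = 62094400
Compute c² = 7880² = 62094400
Since 62094400 = 62094400, confirmed.

Yes, it is a Pythagorean triple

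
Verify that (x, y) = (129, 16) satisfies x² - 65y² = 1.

Compute x² = 129² = 16641
Compute 65y² = 65·16² = 65·256 = 16640
x² - 65y² = 16641 - 16640 = 1
Since this equals 1, (129, 16) is a solution.

Yes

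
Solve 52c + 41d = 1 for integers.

Step 1: Check solvability.
gcd(52, 41) = 1
Since 1 divides 1, solutions exist.

Step 2: Apply extended Euclidean algorithm to find gcd.
We find integers such that 52*x0 + 41*y0 = 1

Step 3: Scale the particular solution.
Multiply by 1/1 = 1:
c = 15, d = -19

Step 4: Verify.
52*(15) + 41*(-19) = 1 = 1 ✓

c = 15, d = -19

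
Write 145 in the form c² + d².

We need to find integers c, d > 0 such that c² + d² = 145.
Trying c = 1: d² = 145 - 1² = 145 - 1 = 144
d = 12
Check: 1² + 12² = 1 + 144 = 145 ✓

145 = 1² + 12²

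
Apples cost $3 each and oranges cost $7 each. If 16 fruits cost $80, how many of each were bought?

Let a = apples, o = oranges.
a + o = 16
3a + 7o = 80
Substitute o = 16 - a:
3a + 7(16 - a) = 80
(3 - 7)a = 80 - 112
-4a = -32
a = 8, o = 16 - 8 = 8

Apples: 8, Oranges: 8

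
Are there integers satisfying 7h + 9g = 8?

Step 1: Compute gcd(7, 9).
gcd(7, 9) = 1

Step 2: Check divisibility.
Does 1 divide 8? 8 = 1 x 8, so yes.

By the theorem on linear Diophantine equations, 7h + 9g = 8 has integer solutions if and only if gcd(7, 9) divides 8. Since 1 | 8, solutions exist.

Yes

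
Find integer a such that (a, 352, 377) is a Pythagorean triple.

a² = c² - b² = 377² - 352² = 142129 - 123904 = 18225
a = sqrt(18225) = 135

135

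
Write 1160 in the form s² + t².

We need to find integers s, t > 0 such that s² + t² = 1160.
Trying s = 2: t² = 1160 - 2² = 1160 - 4 = 1156
t = 34
Check: 2² + 34² = 4 + 1156 = 1160 ✓

1160 = 2² + 34²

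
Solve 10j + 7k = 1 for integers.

Step 1: Check solvability.
gcd(10, 7) = 1
Since 1 divides 1, solutions exist.

Step 2: Apply extended Euclidean algorithm to find gcd.
We find integers such that 10*x0 + 7*y0 = 1

Step 3: Scale the particular solution.
Multiply by 1/1 = 1:
j = -2, k = 3

Step 4: Verify.
10*(-2) + 7*(3) = 1 = 1 ✓

j = -2, k = 3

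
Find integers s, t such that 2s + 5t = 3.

Step 1: Check solvability.
gcd(2, 5) = 1
Since 1 divides 3, solutions exist.

Step 2: Apply extended Euclidean algorithm to find gcd.
We find integers such that 2*x0 + 5*y0 = 1

Step 3: Scale the particular solution.
Multiply by 3/1 = 3:
s = -6, t = 3

Step 4: Verify.
2*(-6) + 5*(3) = 3 = 3 ✓

s = -6, t = 3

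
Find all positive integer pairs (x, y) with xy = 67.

The positive divisors of 67 are: 1, 67.
Each divisor d gives the pair (d, 67/d):
(1, 67), (67, 1)

(1, 67), (67, 1)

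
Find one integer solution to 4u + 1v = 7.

Step 1: Check solvability.
gcd(4, 1) = 1
Since 1 divides 7, solutions exist.

Step 2: Apply extended Euclidean algorithm to find gcd.
We find integers such that 4*x0 + 1*y0 = 1

Step 3: Scale the particular solution.
Multiply by 7/1 = 7:
u = 0, v = 7

Step 4: Verify.
4*(0) + 1*(7) = 7 = 7 ✓

u = 0, v = 7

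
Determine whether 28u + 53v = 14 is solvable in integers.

Step 1: Compute gcd(28, 53).
gcd(28, 53) = 1

Step 2: Check divisibility.
Does 1 divide 14? 14 = 1 x 14, so yes.

By the theorem on linear Diophantine equations, 28u + 53v = 14 has integer solutions if and only if gcd(28, 53) divides 14. Since 1 | 14, solutions exist.

Yes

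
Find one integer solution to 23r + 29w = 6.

Step 1: Check solvability.
gcd(23, 29) = 1
Since 1 divides 6, solutions exist.

Step 2: Apply extended Euclidean algorithm to find gcd.
We find integers such that 23*x0 + 29*y0 = 1

Step 3: Scale the particular solution.
Multiply by 6/1 = 6:
r = -30, w = 24

Step 4: Verify.
23*(-30) + 29*(24) = 6 = 6 ✓

r = -30, w = 24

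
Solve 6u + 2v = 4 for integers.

Step 1: Check solvability.
gcd(6, 2) = 2
Since 2 divides 4, solutions exist.

Step 2: Apply extended Euclidean algorithm to find gcd.
We find integers such that 6*x0 + 2*y0 = 2

Step 3: Scale the particular solution.
Multiply by 4/2 = 2:
u = 0, v = 2

Step 4: Verify.
6*(0) + 2*(2) = 4 = 4 ✓

u = 0, v = 2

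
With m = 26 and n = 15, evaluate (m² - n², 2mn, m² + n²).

a = m² - n² = 676 - 225 = 451
b = 2mn = 2·26·15 = 780
c = m² + n² = 676 + 225 = 901
Verify: 451² + 780² = 203401 + 608400 = 811801 = 901² ✓

(451, 780, 901)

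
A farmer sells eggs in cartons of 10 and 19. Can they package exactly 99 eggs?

We need non-negative a, b with 10a + 19b = 99.
gcd(10, 19) = 1 divides 99.
Try a = 8: 19b = 99 - 80 = 19, so b = 1.
One way: 8 cartons of 10 and 1 cartons of 19.

Yes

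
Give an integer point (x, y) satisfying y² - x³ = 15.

Try small integer x values and check whether x³ + 15 is a perfect square.
x = 1: x³ + 15 = 1³ + 15 = 1 + 15 = 16
Is 16 a perfect square? 4² = 16 ✓
So (x, y) = (1, -4) is a solution.

x = 1, y = -4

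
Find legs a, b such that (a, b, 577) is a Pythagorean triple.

We need a² + b² = 577² = 332929.
Trying: 575² + 48² = 330625 + 2304 = 332929 ✓

(575, 48, 577)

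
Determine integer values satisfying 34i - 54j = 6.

Step 1: Check solvability.
gcd(34, 54) = 2
Since 2 divides 6, solutions exist.

Step 2: Apply extended Euclidean algorithm to find gcd.
We find integers such that 34*x0 + 54*y0 = 2

Step 3: Scale the particular solution.
Multiply by 6/2 = 3:
i = 24, j = 15

Step 4: Verify.
34*(24) - 54*(15) = 6 = 6 ✓

i = 24, j = 15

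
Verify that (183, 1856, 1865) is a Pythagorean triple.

Compute a² + b² = 183² + 1856² = 33489 + 3444736 = 3478225
Compute c² = 1865² = 3478225
Since 3478225 = 3478225, confirmed.

Yes, it is a Pythagorean triple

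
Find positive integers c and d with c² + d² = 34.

We need to find integers c, d > 0 such that c² + d² = 34.
Trying c = 3: d² = 34 - 3² = 34 - 9 = 25
d = 5
Check: 3² + 5² = 9 + 25 = 34 ✓

34 = 3² + 5²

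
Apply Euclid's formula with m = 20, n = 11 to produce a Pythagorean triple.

a = m² - n² = 20² - 11² = 400 - 121 = 279
b = 2mn = 2·20·11 = 440
c = m² + n² = 400 + 121 = 521
Verify: 279² + 440² = 77841 + 193600 = 271441 = 521² ✓

(279, 440, 521)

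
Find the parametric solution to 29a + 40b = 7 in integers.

Step 1: Compute gcd(29, 40) = 1.
Since 1 divides 7, solutions exist.

Step 2: Find a particular solution using extended Euclidean algorithm.
We get a₀ = -77, b₀ = 56.
Check: 29*-77 + 40*56 = 7 = 7 ✓

Step 3: Write the general solution.
a = -77 + (40/1)t = -77 + 40t
b = 56 - (29/1)t = 56 - 29t
for any integer t.

a = -77 + 40t, b = 56 - 29t for integer t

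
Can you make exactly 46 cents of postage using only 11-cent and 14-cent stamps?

We need non-negative x, y with 11x + 14y = 46.
gcd(11, 14) = 1 divides 46, so integer solutions exist, but checking x = 0..4 shows none with y ≥ 0.
So 46 cannot be made with non-negative stamp counts.

No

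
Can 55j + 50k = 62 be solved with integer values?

Step 1: Compute gcd(55, 50).
gcd(55, 50) = 5

Step 2: Check divisibility.
Does 5 divide 62? 62 = 5 x 12 + 2, so no.

By the theorem on linear Diophantine equations, 55j + 50k = 62 has integer solutions if and only if gcd(55, 50) divides 62. Since 5 does not divide 62, no solutions exist.

No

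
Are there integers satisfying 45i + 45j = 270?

Step 1: Compute gcd(45, 45).
gcd(45, 45) = 45

Step 2: Check divisibility.
Does 45 divide 270? 270 = 45 x 6, so yes.

By the theorem on linear Diophantine equations, 45i + 45j = 270 has integer solutions if and only if gcd(45, 45) divides 270. Since 45 | 270, solutions exist.

Yes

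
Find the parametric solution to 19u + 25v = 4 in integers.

Step 1: Compute gcd(19, 25) = 1.
Since 1 divides 4, solutions exist.

Step 2: Find a particular solution using extended Euclidean algorithm.
We get u₀ = 16, v₀ = -12.
Check: 19*16 + 25*-12 = 4 = 4 ✓

Step 3: Write the general solution.
u = 16 + (25/1)t = 16 + 25t
v = -12 - (19/1)t = -12 - 19t
for any integer t.

u = 16 + 25t, v = -12 - 19t for integer t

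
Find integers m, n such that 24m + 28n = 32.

Step 1: Check solvability.
gcd(24, 28) = 4
Since 4 divides 32, solutions exist.

Step 2: Apply extended Euclidean algorithm to find gcd.
We find integers such that 24*x0 + 28*y0 = 4

Step 3: Scale the particular solution.
Multiply by 32/4 = 8:
m = -8, n = 8

Step 4: Verify.
24*(-8) + 28*(8) = 32 = 32 ✓

m = -8, n = 8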